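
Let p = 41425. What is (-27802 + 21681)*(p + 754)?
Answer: -258177659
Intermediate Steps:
(-27802 + 21681)*(p + 754) = (-27802 + 21681)*(41425 + 754) = -6121*42179 = -258177659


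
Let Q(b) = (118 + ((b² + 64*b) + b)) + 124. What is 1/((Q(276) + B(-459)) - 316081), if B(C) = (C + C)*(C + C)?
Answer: 1/621001 ≈ 1.6103e-6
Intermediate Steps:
Q(b) = 242 + b² + 65*b (Q(b) = (118 + (b² + 65*b)) + 124 = (118 + b² + 65*b) + 124 = 242 + b² + 65*b)
B(C) = 4*C² (B(C) = (2*C)*(2*C) = 4*C²)
1/((Q(276) + B(-459)) - 316081) = 1/(((242 + 276² + 65*276) + 4*(-459)²) - 316081) = 1/(((242 + 76176 + 17940) + 4*210681) - 316081) = 1/((94358 + 842724) - 316081) = 1/(937082 - 316081) = 1/621001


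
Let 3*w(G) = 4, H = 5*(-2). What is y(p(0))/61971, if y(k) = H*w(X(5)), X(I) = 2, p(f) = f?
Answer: -40/185913 ≈ -0.00021515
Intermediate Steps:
H = -10
w(G) = 4/3 (w(G) = (1/3)*4 = 4/3)
y(k) = -40/3 (y(k) = -10*4/3 = -40/3)
y(p(0))/61971 = -40/3/61971 = -40/3*1/61971 = -40/185913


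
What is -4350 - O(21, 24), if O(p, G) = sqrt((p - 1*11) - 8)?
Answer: -4350 - sqrt(2) ≈ -4351.4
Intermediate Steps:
O(p, G) = sqrt(-19 + p) (O(p, G) = sqrt((p - 11) - 8) = sqrt((-11 + p) - 8) = sqrt(-19 + p))
-4350 - O(21, 24) = -4350 - sqrt(-19 + 21) = -4350 - sqrt(2)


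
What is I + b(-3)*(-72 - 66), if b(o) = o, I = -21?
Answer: 393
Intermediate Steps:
I + b(-3)*(-72 - 66) = -21 - 3*(-72 - 66) = -21 - 3*(-138) = -21 + 414 = 393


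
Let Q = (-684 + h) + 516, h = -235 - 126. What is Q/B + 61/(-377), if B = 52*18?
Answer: -19733/27144 ≈ -0.72697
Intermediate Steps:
h = -361
B = 936
Q = -529 (Q = (-684 - 361) + 516 = -1045 + 516 = -529)
Q/B + 61/(-377) = -529/936 + 61/(-377) = -529*1/936 + 61*(-1/377) = -529/936 - 61/377 = -19733/27144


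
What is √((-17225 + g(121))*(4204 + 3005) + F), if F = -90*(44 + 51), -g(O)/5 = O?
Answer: 6*I*√3570695 ≈ 11338.0*I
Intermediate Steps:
g(O) = -5*O
F = -8550 (F = -90*95 = -8550)
√((-17225 + g(121))*(4204 + 3005) + F) = √((-17225 - 5*121)*(4204 + 3005) - 8550) = √((-17225 - 605)*7209 - 8550) = √(-17830*7209 - 8550) = √(-128536470 - 8550) = √(-128545020) = 6*I*√3570695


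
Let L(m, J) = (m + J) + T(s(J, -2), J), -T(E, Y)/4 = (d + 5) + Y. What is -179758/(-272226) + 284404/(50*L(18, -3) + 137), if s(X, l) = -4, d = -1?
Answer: 12924276175/31169877 ≈ 414.64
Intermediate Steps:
T(E, Y) = -16 - 4*Y (T(E, Y) = -4*((-1 + 5) + Y) = -4*(4 + Y) = -16 - 4*Y)
L(m, J) = -16 + m - 3*J (L(m, J) = (m + J) + (-16 - 4*J) = (J + m) + (-16 - 4*J) = -16 + m - 3*J)
-179758/(-272226) + 284404/(50*L(18, -3) + 137) = -179758/(-272226) + 284404/(50*(-16 + 18 - 3*(-3)) + 137) = -179758*(-1/272226) + 284404/(50*(-16 + 18 + 9) + 137) = 89879/136113 + 284404/(50*11 + 137) = 89879/136113 + 284404/(550 + 137) = 89879/136113 + 284404/687 = 12924276175/31169877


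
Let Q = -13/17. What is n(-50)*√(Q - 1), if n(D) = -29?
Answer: -29*I*√510/17 ≈ -38.524*I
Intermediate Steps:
Q = -13/17 (Q = -13*1/17 = -13/17 ≈ -0.76471)
n(-50)*√(Q - 1) = -29*√(-13/17 - 1) = -29*I*√510/17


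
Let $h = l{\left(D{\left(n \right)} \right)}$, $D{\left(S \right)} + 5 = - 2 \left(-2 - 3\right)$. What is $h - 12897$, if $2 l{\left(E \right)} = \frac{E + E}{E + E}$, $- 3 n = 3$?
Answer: $- \frac{25793}{2} \approx -12897.0$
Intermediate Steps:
$n = -1$ ($n = \left(- \frac{1}{3}\right) 3 = -1$)
$D{\left(S \right)} = 5$ ($D{\left(S \right)} = -5 - 2 \left(-2 - 3\right) = -5 - -10 = -5 + 10 = 5$)
$l{\left(E \right)} = \frac{1}{2}$ ($l{\left(E \right)} = \frac{\left(E + E\right) \frac{1}{E + E}}{2} = \frac{2 E \frac{1}{2 E}}{2} = \frac{1}{2} \cdot 1 = \frac{1}{2}$)
$h = \frac{1}{2} \approx 0.5$
$h - 12897 = \frac{1}{2} - 12897 = - \frac{25793}{2}$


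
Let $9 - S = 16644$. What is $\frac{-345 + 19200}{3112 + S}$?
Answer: $- \frac{18855}{13523} \approx -1.3943$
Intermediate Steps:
$S = -16635$ ($S = 9 - 16644 = -16635$)
$\frac{-345 + 19200}{3112 + S} = \frac{-345 + 19200}{3112 - 16635} = \frac{18855}{-13523} = 18855 \left(- \frac{1}{13523}\right) = - \frac{18855}{13523}$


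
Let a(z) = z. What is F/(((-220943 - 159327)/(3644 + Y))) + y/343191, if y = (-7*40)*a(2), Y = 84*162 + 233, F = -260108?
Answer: 156082846716938/13050524157 ≈ 11960.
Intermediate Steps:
Y = 13841 (Y = 13608 + 233 = 13841)
y = -560 (y = -7*40*2 = -280*2 = -560)
F/(((-220943 - 159327)/(3644 + Y))) + y/343191 = -260108*(3644 + 13841)/(-220943 - 159327) - 560/343191 = -260108/((-380270/17485)) - 560*1/343191 = -260108/((-380270*1/17485)) - 560/343191 = -260108/(-76054/3497) - 560/343191 = -260108*(-3497/76054) - 560/343191 = 454798838/38027 - 560/343191 = 156082846716938/13050524157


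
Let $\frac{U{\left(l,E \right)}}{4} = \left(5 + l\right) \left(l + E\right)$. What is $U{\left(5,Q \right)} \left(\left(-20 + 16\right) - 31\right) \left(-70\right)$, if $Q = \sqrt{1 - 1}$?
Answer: $490000$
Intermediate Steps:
$Q = 0$ ($Q = \sqrt{0} = 0$)
$U{\left(l,E \right)} = 4 \left(5 + l\right) \left(E + l\right)$ ($U{\left(l,E \right)} = 4 \left(5 + l\right) \left(l + E\right) = 4 \left(5 + l\right) \left(E + l\right)$)
$U{\left(5,Q \right)} \left(\left(-20 + 16\right) - 31\right) \left(-70\right) = \left(4 \cdot 5^{2} + 20 \cdot 0 + 20 \cdot 5 + 4 \cdot 0 \cdot 5\right) \left(\left(-20 + 16\right) - 31\right) \left(-70\right) = \left(4 \cdot 25 + 0 + 100 + 0\right) \left(-4 - 31\right) \left(-70\right) = \left(100 + 0 + 100 + 0\right) \left(-35\right) \left(-70\right) = 200 \left(-35\right) \left(-70\right) = \left(-7000\right) \left(-70\right) = 490000$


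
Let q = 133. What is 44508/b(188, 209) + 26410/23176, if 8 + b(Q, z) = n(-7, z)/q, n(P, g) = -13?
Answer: -22860561949/4160092 ≈ -5495.2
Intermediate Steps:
b(Q, z) = -1077/133 (b(Q, z) = -8 - 13/133 = -1077/133)
44508/b(188, 209) + 26410/23176 = 44508/(-1077/133) + 26410/23176 = 44508*(-133/1077) + 26410*(1/23176) = -1973188/359 + 13205/11588 = -22860561949/4160092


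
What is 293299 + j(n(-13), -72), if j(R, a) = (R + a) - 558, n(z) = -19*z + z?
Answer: 292903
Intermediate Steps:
n(z) = -18*z
j(R, a) = -558 + R + a
293299 + j(n(-13), -72) = 293299 + (-558 - 18*(-13) - 72) = 293299 + (-558 + 234 - 72) = 293299 - 396 = 292903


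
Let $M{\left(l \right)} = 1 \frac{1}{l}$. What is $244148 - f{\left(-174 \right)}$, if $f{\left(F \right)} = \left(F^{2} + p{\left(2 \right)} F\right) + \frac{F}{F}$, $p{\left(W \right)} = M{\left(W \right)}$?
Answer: $213958$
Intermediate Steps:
$M{\left(l \right)} = \frac{1}{l}$
$p{\left(W \right)} = \frac{1}{W}$
$f{\left(F \right)} = 1 + F^{2} + \frac{F}{2}$ ($f{\left(F \right)} = \left(F^{2} + \frac{F}{2}\right) + \frac{F}{F} = \left(F^{2} + \frac{F}{2}\right) + 1 = 1 + F^{2} + \frac{F}{2}$)
$244148 - f{\left(-174 \right)} = 244148 - \left(1 + \left(-174\right)^{2} + \frac{1}{2} \left(-174\right)\right) = 244148 - \left(1 + 30276 - 87\right) = 244148 - 30190 = 213958$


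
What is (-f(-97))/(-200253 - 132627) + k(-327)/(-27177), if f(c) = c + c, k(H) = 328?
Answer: -6358721/502593320 ≈ -0.012652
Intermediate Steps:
f(c) = 2*c
(-f(-97))/(-200253 - 132627) + k(-327)/(-27177) = (-2*(-97))/(-200253 - 132627) + 328/(-27177) = -1*(-194)/(-332880) + 328*(-1/27177) = 194*(-1/332880) - 328/27177 = -97/166440 - 328/27177 = -6358721/502593320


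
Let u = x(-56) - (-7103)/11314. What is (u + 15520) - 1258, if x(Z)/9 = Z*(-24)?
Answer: 298221515/11314 ≈ 26359.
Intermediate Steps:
x(Z) = -216*Z (x(Z) = 9*(Z*(-24)) = 9*(-24*Z) = -216*Z)
u = 136861247/11314 (u = -216*(-56) - (-7103)/11314 = 12096 - (-7103)/11314 = 12096 - 1*(-7103/11314) = 12096 + 7103/11314 = 136861247/11314 ≈ 12097.)
(u + 15520) - 1258 = (136861247/11314 + 15520) - 1258 = 312454527/11314 - 1258 = 298221515/11314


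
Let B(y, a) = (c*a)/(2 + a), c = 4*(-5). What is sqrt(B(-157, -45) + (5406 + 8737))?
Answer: sqrt(26111707)/43 ≈ 118.84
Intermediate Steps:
c = -20
B(y, a) = -20*a/(2 + a) (B(y, a) = (-20*a)/(2 + a) = -20*a/(2 + a))
sqrt(B(-157, -45) + (5406 + 8737)) = sqrt(-20*(-45)/(2 - 45) + (5406 + 8737)) = sqrt(-20*(-45)/(-43) + 14143) = sqrt(-20*(-45)*(-1/43) + 14143) = sqrt(-900/43 + 14143) = sqrt(607249/43) = sqrt(26111707)/43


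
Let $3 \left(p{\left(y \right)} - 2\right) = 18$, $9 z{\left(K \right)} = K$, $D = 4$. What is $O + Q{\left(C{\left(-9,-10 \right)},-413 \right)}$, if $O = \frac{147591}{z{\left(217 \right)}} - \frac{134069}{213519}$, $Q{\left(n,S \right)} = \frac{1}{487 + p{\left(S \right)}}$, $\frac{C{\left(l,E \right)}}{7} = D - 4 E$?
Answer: $\frac{1509443127631}{246614445} \approx 6120.7$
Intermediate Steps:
$z{\left(K \right)} = \frac{K}{9}$
$p{\left(y \right)} = 8$ ($p{\left(y \right)} = 2 + \frac{1}{3} \cdot 18 = 2 + 6 = 8$)
$C{\left(l,E \right)} = 28 - 28 E$ ($C{\left(l,E \right)} = 7 \left(4 - 4 E\right) = 28 - 28 E$)
$Q{\left(n,S \right)} = \frac{1}{495}$ ($Q{\left(n,S \right)} = \frac{1}{487 + 8} = \frac{1}{495}$)
$O = \frac{9148137148}{1494633}$ ($O = \frac{147591}{\frac{1}{9} \cdot 217} - \frac{134069}{213519} = \frac{147591}{\frac{217}{9}} - \frac{134069}{213519} = 147591 \cdot \frac{9}{217} - \frac{134069}{213519} = \frac{42849}{7} - \frac{134069}{213519} = \frac{9148137148}{1494633} \approx 6120.7$)
$O + Q{\left(C{\left(-9,-10 \right)},-413 \right)} = \frac{9148137148}{1494633} + \frac{1}{495} = \frac{1509443127631}{246614445}$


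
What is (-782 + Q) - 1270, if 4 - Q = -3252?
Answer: 1204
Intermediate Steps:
Q = 3256 (Q = 4 - 1*(-3252) = 4 + 3252 = 3256)
(-782 + Q) - 1270 = (-782 + 3256) - 1270 = 2474 - 1270 = 1204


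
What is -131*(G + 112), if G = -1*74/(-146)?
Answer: -1075903/73 ≈ -14738.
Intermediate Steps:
G = 37/73 (G = -74*(-1/146) = 37/73 ≈ 0.50685)
-131*(G + 112) = -131*(37/73 + 112) = -131*8213/73 = -1075903/73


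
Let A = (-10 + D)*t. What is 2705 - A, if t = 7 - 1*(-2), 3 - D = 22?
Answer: 2966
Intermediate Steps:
D = -19 (D = 3 - 1*22 = 3 - 22 = -19)
t = 9 (t = 7 + 2 = 9)
A = -261 (A = (-10 - 19)*9 = -29*9 = -261)
2705 - A = 2705 - 1*(-261) = 2705 + 261 = 2966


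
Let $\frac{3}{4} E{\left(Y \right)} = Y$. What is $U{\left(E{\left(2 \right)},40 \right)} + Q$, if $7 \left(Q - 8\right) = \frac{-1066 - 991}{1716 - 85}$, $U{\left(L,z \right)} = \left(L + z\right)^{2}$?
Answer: $\frac{187859639}{102753} \approx 1828.3$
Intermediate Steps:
$E{\left(Y \right)} = \frac{4 Y}{3}$
$Q = \frac{89279}{11417}$ ($Q = 8 + \frac{\left(-1066 - 991\right) \frac{1}{1716 - 85}}{7} = 8 + \frac{\left(-2057\right) \frac{1}{1631}}{7} = 8 + \frac{1}{7} \left(- \frac{2057}{1631}\right) = 8 - \frac{2057}{11417} = \frac{89279}{11417} \approx 7.8198$)
$U{\left(E{\left(2 \right)},40 \right)} + Q = \left(\frac{4}{3} \cdot 2 + 40\right)^{2} + \frac{89279}{11417} = \left(\frac{8}{3} + 40\right)^{2} + \frac{89279}{11417} = \left(\frac{128}{3}\right)^{2} + \frac{89279}{11417} = \frac{16384}{9} + \frac{89279}{11417} = \frac{187859639}{102753}$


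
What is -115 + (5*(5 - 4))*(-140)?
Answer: -815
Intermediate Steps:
-115 + (5*(5 - 4))*(-140) = -115 + (5*1)*(-140) = -115 + 5*(-140) = -115 - 700 = -815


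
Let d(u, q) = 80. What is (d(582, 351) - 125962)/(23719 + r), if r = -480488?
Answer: 125882/456769 ≈ 0.27559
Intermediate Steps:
(d(582, 351) - 125962)/(23719 + r) = (80 - 125962)/(23719 - 480488) = -125882/(-456769) = -125882*(-1/456769) = 125882/456769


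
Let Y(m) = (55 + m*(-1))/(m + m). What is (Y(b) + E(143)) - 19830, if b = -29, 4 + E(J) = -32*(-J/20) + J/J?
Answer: -2842819/145 ≈ -19606.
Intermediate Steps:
E(J) = -3 + 8*J/5 (E(J) = -4 + (-32*(-J/20) + J/J) = -4 + (-(-8)*J/5 + 1) = -4 + (8*J/5 + 1) = -4 + (1 + 8*J/5) = -3 + 8*J/5)
Y(m) = (55 - m)/(2*m) (Y(m) = (55 - m)/((2*m)) = (55 - m)*(1/(2*m)) = (55 - m)/(2*m))
(Y(b) + E(143)) - 19830 = ((1/2)*(55 - 1*(-29))/(-29) + (-3 + (8/5)*143)) - 19830 = ((1/2)*(-1/29)*(55 + 29) + (-3 + 1144/5)) - 19830 = ((1/2)*(-1/29)*84 + 1129/5) - 19830 = (-42/29 + 1129/5) - 19830 = 32531/145 - 19830 = -2842819/145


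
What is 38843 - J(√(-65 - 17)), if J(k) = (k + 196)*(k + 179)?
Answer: 3841 - 375*I*√82 ≈ 3841.0 - 3395.8*I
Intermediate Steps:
J(k) = (179 + k)*(196 + k) (J(k) = (196 + k)*(179 + k) = (179 + k)*(196 + k))
38843 - J(√(-65 - 17)) = 38843 - (35084 + (√(-65 - 17))² + 375*√(-65 - 17)) = 38843 - (35084 + (√(-82))² + 375*√(-82)) = 38843 - (35084 + (I*√82)² + 375*(I*√82)) = 38843 - (35084 - 82 + 375*I*√82) = 38843 - (35002 + 375*I*√82) = 38843 + (-35002 - 375*I*√82) = 3841 - 375*I*√82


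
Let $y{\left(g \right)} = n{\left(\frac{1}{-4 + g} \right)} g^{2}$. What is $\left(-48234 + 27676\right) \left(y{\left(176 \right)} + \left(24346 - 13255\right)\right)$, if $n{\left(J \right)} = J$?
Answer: $- \frac{9963578606}{43} \approx -2.3171 \cdot 10^{8}$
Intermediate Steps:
$y{\left(g \right)} = \frac{g^{2}}{-4 + g}$
$\left(-48234 + 27676\right) \left(y{\left(176 \right)} + \left(24346 - 13255\right)\right) = \left(-48234 + 27676\right) \left(\frac{176^{2}}{-4 + 176} + \left(24346 - 13255\right)\right) = - 20558 \left(\frac{30976}{172} + 11091\right) = - 20558 \left(30976 \cdot \frac{1}{172} + 11091\right) = - 20558 \left(\frac{7744}{43} + 11091\right) = \left(-20558\right) \frac{484657}{43} = - \frac{9963578606}{43}$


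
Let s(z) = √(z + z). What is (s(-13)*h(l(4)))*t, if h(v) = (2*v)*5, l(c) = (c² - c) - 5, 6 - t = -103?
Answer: 7630*I*√26 ≈ 38906.0*I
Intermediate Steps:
t = 109 (t = 6 - 1*(-103) = 6 + 103 = 109)
l(c) = -5 + c² - c
h(v) = 10*v
s(z) = √2*√z (s(z) = √(2*z) = √2*√z)
(s(-13)*h(l(4)))*t = ((√2*√(-13))*(10*(-5 + 4² - 1*4)))*109 = ((√2*(I*√13))*(10*(-5 + 16 - 4)))*109 = ((I*√26)*(10*7))*109 = ((I*√26)*70)*109 = (70*I*√26)*109 = 7630*I*√26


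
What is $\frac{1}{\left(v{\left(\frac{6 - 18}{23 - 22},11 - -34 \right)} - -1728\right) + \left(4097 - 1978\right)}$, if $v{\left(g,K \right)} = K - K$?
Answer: $\frac{1}{3847} \approx 0.00025994$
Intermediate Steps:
$v{\left(g,K \right)} = 0$
$\frac{1}{\left(v{\left(\frac{6 - 18}{23 - 22},11 - -34 \right)} - -1728\right) + \left(4097 - 1978\right)} = \frac{1}{\left(0 - -1728\right) + \left(4097 - 1978\right)} = \frac{1}{\left(0 + 1728\right) + 2119} = \frac{1}{1728 + 2119} = \frac{1}{3847}$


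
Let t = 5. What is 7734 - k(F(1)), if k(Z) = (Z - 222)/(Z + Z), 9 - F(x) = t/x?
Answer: 31045/4 ≈ 7761.3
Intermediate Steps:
F(x) = 9 - 5/x
k(Z) = (-222 + Z)/(2*Z) (k(Z) = (-222 + Z)/((2*Z)) = (-222 + Z)*(1/(2*Z)) = (-222 + Z)/(2*Z))
7734 - k(F(1)) = 7734 - (-222 + (9 - 5/1))/(2*(9 - 5/1)) = 7734 - (-222 + (9 - 5*1))/(2*(9 - 5*1)) = 7734 - (-222 + (9 - 5))/(2*(9 - 5)) = 7734 - (-222 + 4)/(2*4) = 7734 - (-218)/(2*4) = 7734 - 1*(-109/4) = 7734 + 109/4 = 31045/4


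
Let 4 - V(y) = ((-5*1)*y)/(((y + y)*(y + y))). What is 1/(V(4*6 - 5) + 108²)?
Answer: 76/886773 ≈ 8.5704e-5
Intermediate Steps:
V(y) = 4 + 5/(4*y) (V(y) = 4 - (-5*1)*y/((y + y)*(y + y)) = 4 - (-5*y)/((2*y)*(2*y)) = 4 - (-5*y)/(4*y²) = 4 - (-5*y)*1/(4*y²) = 4 - (-5)/(4*y) = 4 + 5/(4*y))
1/(V(4*6 - 5) + 108²) = 1/((4 + 5/(4*(4*6 - 5))) + 108²) = 1/((4 + 5/(4*(24 - 5))) + 11664) = 1/((4 + (5/4)/19) + 11664) = 1/((4 + (5/4)*(1/19)) + 11664) = 1/((4 + 5/76) + 11664) = 1/(309/76 + 11664) = 1/(886773/76) = 76/886773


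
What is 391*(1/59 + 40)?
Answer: 923151/59 ≈ 15647.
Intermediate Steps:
391*(1/59 + 40) = 391*(2361/59) = 923151/59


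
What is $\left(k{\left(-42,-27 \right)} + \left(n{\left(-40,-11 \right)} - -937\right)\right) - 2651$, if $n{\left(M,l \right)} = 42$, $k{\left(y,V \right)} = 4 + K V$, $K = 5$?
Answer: $-1803$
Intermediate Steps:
$k{\left(y,V \right)} = 4 + 5 V$
$\left(k{\left(-42,-27 \right)} + \left(n{\left(-40,-11 \right)} - -937\right)\right) - 2651 = \left(\left(4 + 5 \left(-27\right)\right) + \left(42 - -937\right)\right) - 2651 = \left(\left(4 - 135\right) + \left(42 + 937\right)\right) - 2651 = \left(-131 + 979\right) - 2651 = 848 - 2651 = -1803$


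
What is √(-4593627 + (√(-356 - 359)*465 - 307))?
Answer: √(-4593934 + 465*I*√715) ≈ 2.9 + 2143.3*I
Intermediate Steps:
√(-4593627 + (√(-356 - 359)*465 - 307)) = √(-4593627 + (√(-715)*465 - 307)) = √(-4593627 + ((I*√715)*465 - 307)) = √(-4593627 + (465*I*√715 - 307)) = √(-4593627 + (-307 + 465*I*√715)) = √(-4593934 + 465*I*√715)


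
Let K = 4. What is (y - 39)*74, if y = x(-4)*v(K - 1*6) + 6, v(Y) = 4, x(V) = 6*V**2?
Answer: 25974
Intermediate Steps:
y = 390 (y = (6*(-4)**2)*4 + 6 = (6*16)*4 + 6 = 96*4 + 6 = 384 + 6 = 390)
(y - 39)*74 = (390 - 39)*74 = 351*74 = 25974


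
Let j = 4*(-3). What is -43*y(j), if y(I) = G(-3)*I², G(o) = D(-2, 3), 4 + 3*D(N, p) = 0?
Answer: 8256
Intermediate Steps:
D(N, p) = -4/3 (D(N, p) = -4/3 + (⅓)*0 = -4/3 + 0 = -4/3)
j = -12
G(o) = -4/3
y(I) = -4*I²/3
-43*y(j) = -(-172)*(-12)²/3 = -(-172)*144/3 = -43*(-192) = 8256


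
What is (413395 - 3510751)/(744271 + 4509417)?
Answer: -774339/1313422 ≈ -0.58956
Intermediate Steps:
(413395 - 3510751)/(744271 + 4509417) = -3097356/5253688 = -3097356*1/5253688 = -774339/1313422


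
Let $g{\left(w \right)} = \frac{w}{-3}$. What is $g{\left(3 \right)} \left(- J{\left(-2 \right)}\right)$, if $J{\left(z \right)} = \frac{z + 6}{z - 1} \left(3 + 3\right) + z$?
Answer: $-10$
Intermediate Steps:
$g{\left(w \right)} = - \frac{w}{3}$ ($g{\left(w \right)} = w \left(- \frac{1}{3}\right) = - \frac{w}{3}$)
$J{\left(z \right)} = z + \frac{6 \left(6 + z\right)}{-1 + z}$ ($J{\left(z \right)} = \frac{6 + z}{-1 + z} 6 + z = \frac{6 \left(6 + z\right)}{-1 + z} + z = z + \frac{6 \left(6 + z\right)}{-1 + z}$)
$g{\left(3 \right)} \left(- J{\left(-2 \right)}\right) = \left(- \frac{1}{3}\right) 3 \left(- \frac{36 + \left(-2\right)^{2} + 5 \left(-2\right)}{-1 - 2}\right) = - \left(-1\right) \frac{36 + 4 - 10}{-3} = - \left(-1\right) \left(\left(- \frac{1}{3}\right) 30\right) = - \left(-1\right) \left(-10\right) = \left(-1\right) 10 = -10$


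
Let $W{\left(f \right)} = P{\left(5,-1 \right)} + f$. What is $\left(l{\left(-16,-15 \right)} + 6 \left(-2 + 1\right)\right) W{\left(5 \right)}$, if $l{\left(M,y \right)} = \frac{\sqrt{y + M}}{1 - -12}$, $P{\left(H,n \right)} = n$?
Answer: $-24 + \frac{4 i \sqrt{31}}{13} \approx -24.0 + 1.7132 i$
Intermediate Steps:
$W{\left(f \right)} = -1 + f$
$l{\left(M,y \right)} = \frac{\sqrt{M + y}}{13}$ ($l{\left(M,y \right)} = \frac{\sqrt{M + y}}{1 + 12} = \frac{\sqrt{M + y}}{13}$)
$\left(l{\left(-16,-15 \right)} + 6 \left(-2 + 1\right)\right) W{\left(5 \right)} = \left(\frac{\sqrt{-16 - 15}}{13} + 6 \left(-2 + 1\right)\right) \left(-1 + 5\right) = \left(\frac{\sqrt{-31}}{13} + 6 \left(-1\right)\right) 4 = \left(\frac{i \sqrt{31}}{13} - 6\right) 4 = \left(-6 + \frac{i \sqrt{31}}{13}\right) 4 = -24 + \frac{4 i \sqrt{31}}{13}$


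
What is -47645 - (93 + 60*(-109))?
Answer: -41198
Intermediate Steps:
-47645 - (93 + 60*(-109)) = -47645 - (93 - 6540) = -47645 - 1*(-6447) = -47645 + 6447 = -41198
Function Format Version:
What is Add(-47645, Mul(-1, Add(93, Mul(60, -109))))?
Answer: -41198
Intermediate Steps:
Add(-47645, Mul(-1, Add(93, Mul(60, -109)))) = Add(-47645, Mul(-1, Add(93, -6540))) = Add(-47645, Mul(-1, -6447)) = Add(-47645, 6447) = -41198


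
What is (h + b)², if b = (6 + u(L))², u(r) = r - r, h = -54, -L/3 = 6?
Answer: 324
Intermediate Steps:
L = -18 (L = -3*6 = -18)
u(r) = 0
b = 36 (b = (6 + 0)² = 6² = 36)
(h + b)² = (-54 + 36)² = (-18)² = 324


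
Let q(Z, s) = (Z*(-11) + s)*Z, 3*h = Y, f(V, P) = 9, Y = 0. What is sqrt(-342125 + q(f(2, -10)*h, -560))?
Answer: 5*I*sqrt(13685) ≈ 584.91*I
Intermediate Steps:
h = 0 (h = (1/3)*0 = 0)
q(Z, s) = Z*(s - 11*Z) (q(Z, s) = (-11*Z + s)*Z = (s - 11*Z)*Z = Z*(s - 11*Z))
sqrt(-342125 + q(f(2, -10)*h, -560)) = sqrt(-342125 + (9*0)*(-560 - 99*0)) = sqrt(-342125 + 0*(-560 - 11*0)) = sqrt(-342125 + 0*(-560 + 0)) = sqrt(-342125 + 0*(-560)) = sqrt(-342125 + 0) = sqrt(-342125) = 5*I*sqrt(13685)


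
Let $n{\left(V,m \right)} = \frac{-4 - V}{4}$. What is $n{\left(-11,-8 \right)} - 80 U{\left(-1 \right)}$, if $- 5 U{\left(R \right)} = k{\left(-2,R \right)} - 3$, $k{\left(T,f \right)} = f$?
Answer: $- \frac{249}{4} \approx -62.25$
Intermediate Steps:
$n{\left(V,m \right)} = -1 - \frac{V}{4}$ ($n{\left(V,m \right)} = \left(-4 - V\right) \frac{1}{4} = -1 - \frac{V}{4}$)
$U{\left(R \right)} = \frac{3}{5} - \frac{R}{5}$ ($U{\left(R \right)} = - \frac{R - 3}{5} = - \frac{-3 + R}{5} = \frac{3}{5} - \frac{R}{5}$)
$n{\left(-11,-8 \right)} - 80 U{\left(-1 \right)} = \left(-1 - - \frac{11}{4}\right) - 80 \left(\frac{3}{5} - - \frac{1}{5}\right) = \left(-1 + \frac{11}{4}\right) - 80 \left(\frac{3}{5} + \frac{1}{5}\right) = \frac{7}{4} - 64 = - \frac{249}{4}$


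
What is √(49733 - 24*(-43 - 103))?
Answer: √53237 ≈ 230.73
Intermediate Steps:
√(49733 - 24*(-43 - 103)) = √(49733 - 24*(-146)) = √(49733 + 3504) = √53237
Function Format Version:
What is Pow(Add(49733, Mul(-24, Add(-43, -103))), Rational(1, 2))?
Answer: Pow(53237, Rational(1, 2)) ≈ 230.73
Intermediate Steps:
Pow(Add(49733, Mul(-24, Add(-43, -103))), Rational(1, 2)) = Pow(Add(49733, Mul(-24, -146)), Rational(1, 2)) = Pow(Add(49733, 3504), Rational(1, 2)) = Pow(53237, Rational(1, 2))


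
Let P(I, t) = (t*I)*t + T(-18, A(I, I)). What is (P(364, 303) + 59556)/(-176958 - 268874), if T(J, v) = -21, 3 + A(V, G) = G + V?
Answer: -33478011/445832 ≈ -75.091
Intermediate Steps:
A(V, G) = -3 + G + V (A(V, G) = -3 + (G + V) = -3 + G + V)
P(I, t) = -21 + I*t² (P(I, t) = (t*I)*t - 21 = (I*t)*t - 21 = I*t² - 21 = -21 + I*t²)
(P(364, 303) + 59556)/(-176958 - 268874) = ((-21 + 364*303²) + 59556)/(-176958 - 268874) = ((-21 + 364*91809) + 59556)/(-445832) = ((-21 + 33418476) + 59556)*(-1/445832) = (33418455 + 59556)*(-1/445832) = 33478011*(-1/445832) = -33478011/445832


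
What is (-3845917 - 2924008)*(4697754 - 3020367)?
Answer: -11355784185975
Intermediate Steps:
(-3845917 - 2924008)*(4697754 - 3020367) = -6769925*1677387 = -11355784185975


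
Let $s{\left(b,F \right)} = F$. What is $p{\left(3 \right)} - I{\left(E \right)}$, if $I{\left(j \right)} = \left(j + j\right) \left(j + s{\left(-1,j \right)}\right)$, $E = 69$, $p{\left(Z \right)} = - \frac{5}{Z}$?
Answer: $- \frac{57137}{3} \approx -19046.0$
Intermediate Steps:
$I{\left(j \right)} = 4 j^{2}$ ($I{\left(j \right)} = \left(j + j\right) \left(j + j\right) = 2 j 2 j = 4 j^{2}$)
$p{\left(3 \right)} - I{\left(E \right)} = - \frac{5}{3} - 4 \cdot 69^{2} = \left(-5\right) \frac{1}{3} - 4 \cdot 4761 = - \frac{5}{3} - 19044 = - \frac{57137}{3}$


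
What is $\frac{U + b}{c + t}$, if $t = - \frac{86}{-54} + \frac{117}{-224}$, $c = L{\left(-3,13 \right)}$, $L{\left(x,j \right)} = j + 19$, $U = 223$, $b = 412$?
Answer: $\frac{3840480}{200009} \approx 19.202$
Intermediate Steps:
$L{\left(x,j \right)} = 19 + j$
$c = 32$ ($c = 19 + 13 = 32$)
$t = \frac{6473}{6048}$ ($t = \left(-86\right) \left(- \frac{1}{54}\right) + 117 \left(- \frac{1}{224}\right) = \frac{43}{27} - \frac{117}{224} = \frac{6473}{6048} \approx 1.0703$)
$\frac{U + b}{c + t} = \frac{223 + 412}{32 + \frac{6473}{6048}} = \frac{635}{\frac{200009}{6048}} = 635 \cdot \frac{6048}{200009} = \frac{3840480}{200009}$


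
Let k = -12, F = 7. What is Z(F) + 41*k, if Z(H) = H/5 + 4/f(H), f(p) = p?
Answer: -17151/35 ≈ -490.03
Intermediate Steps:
Z(H) = 4/H + H/5 (Z(H) = H/5 + 4/H = 4/H + H/5)
Z(F) + 41*k = (4/7 + (⅕)*7) + 41*(-12) = (4*(⅐) + 7/5) - 492 = (4/7 + 7/5) - 492 = 69/35 - 492 = -17151/35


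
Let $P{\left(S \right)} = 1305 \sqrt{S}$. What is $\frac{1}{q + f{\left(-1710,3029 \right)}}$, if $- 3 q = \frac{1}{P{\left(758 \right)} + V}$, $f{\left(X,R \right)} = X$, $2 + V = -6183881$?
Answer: $- \frac{588500026997781561}{1006335046134483149521} - \frac{3915 \sqrt{758}}{1006335046134483149521} \approx -0.0005848$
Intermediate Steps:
$V = -6183883$ ($V = -2 - 6183881 = -6183883$)
$q = - \frac{1}{3 \left(-6183883 + 1305 \sqrt{758}\right)}$ ($q = - \frac{1}{3 \left(1305 \sqrt{758} - 6183883\right)} = - \frac{1}{3 \left(-6183883 + 1305 \sqrt{758}\right)} \approx 5.4219 \cdot 10^{-8}$)
$\frac{1}{q + f{\left(-1710,3029 \right)}} = \frac{1}{\left(\frac{6183883}{114717354194217} + \frac{435 \sqrt{758}}{38239118064739}\right) - 1710} = \frac{1}{- \frac{196166675665927187}{114717354194217} + \frac{435 \sqrt{758}}{38239118064739}}$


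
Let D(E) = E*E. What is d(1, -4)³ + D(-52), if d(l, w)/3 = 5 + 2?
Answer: 11965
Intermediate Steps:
d(l, w) = 21 (d(l, w) = 3*(5 + 2) = 3*7 = 21)
D(E) = E²
d(1, -4)³ + D(-52) = 21³ + (-52)² = 9261 + 2704 = 11965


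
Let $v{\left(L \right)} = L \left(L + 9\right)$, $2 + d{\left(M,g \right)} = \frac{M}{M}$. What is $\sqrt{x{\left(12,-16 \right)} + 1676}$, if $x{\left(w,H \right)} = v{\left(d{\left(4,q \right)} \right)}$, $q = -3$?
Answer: $2 \sqrt{417} \approx 40.841$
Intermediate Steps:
$d{\left(M,g \right)} = -1$ ($d{\left(M,g \right)} = -2 + \frac{M}{M} = -2 + 1 = -1$)
$v{\left(L \right)} = L \left(9 + L\right)$
$x{\left(w,H \right)} = -8$ ($x{\left(w,H \right)} = - (9 - 1) = \left(-1\right) 8 = -8$)
$\sqrt{x{\left(12,-16 \right)} + 1676} = \sqrt{-8 + 1676} = \sqrt{1668} = 2 \sqrt{417}$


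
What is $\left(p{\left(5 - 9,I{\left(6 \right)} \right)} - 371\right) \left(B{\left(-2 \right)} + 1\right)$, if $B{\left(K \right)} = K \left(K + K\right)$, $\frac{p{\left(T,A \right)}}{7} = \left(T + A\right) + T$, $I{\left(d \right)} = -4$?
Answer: $-4095$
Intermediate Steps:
$p{\left(T,A \right)} = 7 A + 14 T$ ($p{\left(T,A \right)} = 7 \left(\left(T + A\right) + T\right) = 7 \left(\left(A + T\right) + T\right) = 7 \left(A + 2 T\right) = 7 A + 14 T$)
$B{\left(K \right)} = 2 K^{2}$ ($B{\left(K \right)} = K 2 K = 2 K^{2}$)
$\left(p{\left(5 - 9,I{\left(6 \right)} \right)} - 371\right) \left(B{\left(-2 \right)} + 1\right) = \left(\left(7 \left(-4\right) + 14 \left(5 - 9\right)\right) - 371\right) \left(2 \left(-2\right)^{2} + 1\right) = \left(\left(-28 + 14 \left(-4\right)\right) - 371\right) \left(2 \cdot 4 + 1\right) = \left(\left(-28 - 56\right) - 371\right) \left(8 + 1\right) = \left(-84 - 371\right) 9 = \left(-455\right) 9 = -4095$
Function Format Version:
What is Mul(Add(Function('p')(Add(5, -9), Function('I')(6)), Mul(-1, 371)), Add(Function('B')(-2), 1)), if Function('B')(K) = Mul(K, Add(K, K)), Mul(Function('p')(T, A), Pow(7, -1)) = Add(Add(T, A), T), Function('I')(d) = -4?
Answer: -4095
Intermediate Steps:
Function('p')(T, A) = Add(Mul(7, A), Mul(14, T)) (Function('p')(T, A) = Mul(7, Add(Add(T, A), T)) = Mul(7, Add(Add(A, T), T)) = Mul(7, Add(A, Mul(2, T))) = Add(Mul(7, A), Mul(14, T)))
Function('B')(K) = Mul(2, Pow(K, 2)) (Function('B')(K) = Mul(K, Mul(2, K)) = Mul(2, Pow(K, 2)))
Mul(Add(Function('p')(Add(5, -9), Function('I')(6)), Mul(-1, 371)), Add(Function('B')(-2), 1)) = Mul(Add(Add(Mul(7, -4), Mul(14, Add(5, -9))), Mul(-1, 371)), Add(Mul(2, Pow(-2, 2)), 1)) = Mul(Add(Add(-28, Mul(14, -4)), -371), Add(Mul(2, 4), 1)) = Mul(Add(Add(-28, -56), -371), Add(8, 1)) = Mul(Add(-84, -371), 9) = Mul(-455, 9) = -4095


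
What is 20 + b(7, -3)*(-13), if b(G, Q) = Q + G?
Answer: -32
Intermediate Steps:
b(G, Q) = G + Q
20 + b(7, -3)*(-13) = 20 + (7 - 3)*(-13) = 20 + 4*(-13) = 20 - 52 = -32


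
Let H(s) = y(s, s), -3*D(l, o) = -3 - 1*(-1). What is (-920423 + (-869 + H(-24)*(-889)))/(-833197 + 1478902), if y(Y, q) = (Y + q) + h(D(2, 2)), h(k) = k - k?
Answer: -175724/129141 ≈ -1.3607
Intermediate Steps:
D(l, o) = 2/3 (D(l, o) = -(-3 - 1*(-1))/3 = -(-3 + 1)/3 = -1/3*(-2) = 2/3)
h(k) = 0
y(Y, q) = Y + q (y(Y, q) = (Y + q) + 0 = Y + q)
H(s) = 2*s (H(s) = s + s = 2*s)
(-920423 + (-869 + H(-24)*(-889)))/(-833197 + 1478902) = (-920423 + (-869 + (2*(-24))*(-889)))/(-833197 + 1478902) = (-920423 + (-869 - 48*(-889)))/645705 = (-920423 + (-869 + 42672))*(1/645705) = (-920423 + 41803)*(1/645705) = -878620*1/645705 = -175724/129141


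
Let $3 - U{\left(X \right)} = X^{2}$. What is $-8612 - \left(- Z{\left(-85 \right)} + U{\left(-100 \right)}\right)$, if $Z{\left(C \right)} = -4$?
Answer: $1381$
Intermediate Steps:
$U{\left(X \right)} = 3 - X^{2}$
$-8612 - \left(- Z{\left(-85 \right)} + U{\left(-100 \right)}\right) = -8612 - \left(7 - 10000\right) = -8612 - -9993 = -8612 + \left(-4 + 9997\right) = -8612 + 9993 = 1381$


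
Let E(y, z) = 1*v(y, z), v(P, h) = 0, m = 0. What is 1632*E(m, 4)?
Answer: 0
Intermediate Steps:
E(y, z) = 0 (E(y, z) = 1*0 = 0)
1632*E(m, 4) = 1632*0 = 0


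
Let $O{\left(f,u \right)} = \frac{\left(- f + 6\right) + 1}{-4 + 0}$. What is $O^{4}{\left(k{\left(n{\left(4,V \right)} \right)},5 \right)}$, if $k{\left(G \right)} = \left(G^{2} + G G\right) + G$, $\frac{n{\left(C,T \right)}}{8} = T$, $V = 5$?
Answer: $\frac{109250345339521}{256} \approx 4.2676 \cdot 10^{11}$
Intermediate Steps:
$n{\left(C,T \right)} = 8 T$
$k{\left(G \right)} = G + 2 G^{2}$ ($k{\left(G \right)} = \left(G^{2} + G^{2}\right) + G = 2 G^{2} + G = G + 2 G^{2}$)
$O{\left(f,u \right)} = - \frac{7}{4} + \frac{f}{4}$ ($O{\left(f,u \right)} = \frac{\left(6 - f\right) + 1}{-4} = \left(7 - f\right) \left(- \frac{1}{4}\right) = - \frac{7}{4} + \frac{f}{4}$)
$O^{4}{\left(k{\left(n{\left(4,V \right)} \right)},5 \right)} = \left(- \frac{7}{4} + \frac{8 \cdot 5 \left(1 + 2 \cdot 8 \cdot 5\right)}{4}\right)^{4} = \left(- \frac{7}{4} + \frac{40 \left(1 + 2 \cdot 40\right)}{4}\right)^{4} = \left(- \frac{7}{4} + \frac{40 \left(1 + 80\right)}{4}\right)^{4} = \left(- \frac{7}{4} + \frac{40 \cdot 81}{4}\right)^{4} = \left(- \frac{7}{4} + \frac{1}{4} \cdot 3240\right)^{4} = \left(- \frac{7}{4} + 810\right)^{4} = \left(\frac{3233}{4}\right)^{4} = \frac{109250345339521}{256}$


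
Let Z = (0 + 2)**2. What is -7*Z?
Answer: -28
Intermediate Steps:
Z = 4 (Z = 2**2 = 4)
-7*Z = -7*4 = -28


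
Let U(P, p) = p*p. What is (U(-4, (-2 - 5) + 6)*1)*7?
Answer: 7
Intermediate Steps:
U(P, p) = p²
(U(-4, (-2 - 5) + 6)*1)*7 = (((-2 - 5) + 6)²*1)*7 = ((-7 + 6)²*1)*7 = ((-1)²*1)*7 = (1*1)*7 = 1*7 = 7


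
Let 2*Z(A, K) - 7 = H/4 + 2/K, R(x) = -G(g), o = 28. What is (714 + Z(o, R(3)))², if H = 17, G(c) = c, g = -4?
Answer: 33166081/64 ≈ 5.1822e+5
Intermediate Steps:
R(x) = 4 (R(x) = -1*(-4) = 4)
Z(A, K) = 45/8 + 1/K (Z(A, K) = 7/2 + (17/4 + 2/K)/2 = 7/2 + (17/8 + 1/K) = 45/8 + 1/K)
(714 + Z(o, R(3)))² = (714 + (45/8 + 1/4))² = (714 + (45/8 + ¼))² = (714 + 47/8)² = (5759/8)² = 33166081/64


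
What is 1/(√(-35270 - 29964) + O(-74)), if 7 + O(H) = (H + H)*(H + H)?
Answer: 21897/479543843 - 13*I*√386/479543843 ≈ 4.5662e-5 - 5.3261e-7*I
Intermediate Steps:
O(H) = -7 + 4*H² (O(H) = -7 + (H + H)*(H + H) = -7 + (2*H)*(2*H) = -7 + 4*H²)
1/(√(-35270 - 29964) + O(-74)) = 1/(√(-35270 - 29964) + (-7 + 4*(-74)²)) = 1/(√(-65234) + (-7 + 4*5476)) = 1/(13*I*√386 + (-7 + 21904)) = 1/(13*I*√386 + 21897) = 1/(21897 + 13*I*√386)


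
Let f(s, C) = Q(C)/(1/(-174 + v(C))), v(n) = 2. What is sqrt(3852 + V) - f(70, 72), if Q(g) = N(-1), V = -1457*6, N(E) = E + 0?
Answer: -172 + I*sqrt(4890) ≈ -172.0 + 69.929*I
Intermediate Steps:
N(E) = E
V = -8742
Q(g) = -1
f(s, C) = 172 (f(s, C) = -1/(1/(-174 + 2)) = -1/(1/(-172)) = -1/(-1/172) = -1*(-172) = 172)
sqrt(3852 + V) - f(70, 72) = sqrt(3852 - 8742) - 1*172 = sqrt(-4890) - 172 = I*sqrt(4890) - 172 = -172 + I*sqrt(4890)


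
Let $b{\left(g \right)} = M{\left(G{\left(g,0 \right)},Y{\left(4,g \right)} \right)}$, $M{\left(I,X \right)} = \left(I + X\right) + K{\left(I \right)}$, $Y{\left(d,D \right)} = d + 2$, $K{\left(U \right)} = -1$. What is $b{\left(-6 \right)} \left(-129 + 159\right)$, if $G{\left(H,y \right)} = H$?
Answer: $-30$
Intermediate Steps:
$Y{\left(d,D \right)} = 2 + d$
$M{\left(I,X \right)} = -1 + I + X$ ($M{\left(I,X \right)} = \left(I + X\right) - 1 = -1 + I + X$)
$b{\left(g \right)} = 5 + g$ ($b{\left(g \right)} = -1 + g + \left(2 + 4\right) = -1 + g + 6 = 5 + g$)
$b{\left(-6 \right)} \left(-129 + 159\right) = \left(5 - 6\right) \left(-129 + 159\right) = \left(-1\right) 30 = -30$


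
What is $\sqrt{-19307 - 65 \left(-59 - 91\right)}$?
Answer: $i \sqrt{9557} \approx 97.76 i$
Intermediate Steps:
$\sqrt{-19307 - 65 \left(-59 - 91\right)} = \sqrt{-19307 - -9750} = \sqrt{-19307 + 9750} = \sqrt{-9557} = i \sqrt{9557}$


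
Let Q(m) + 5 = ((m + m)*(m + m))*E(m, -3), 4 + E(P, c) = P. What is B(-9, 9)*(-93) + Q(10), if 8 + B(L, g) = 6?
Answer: 2581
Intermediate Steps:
E(P, c) = -4 + P
B(L, g) = -2 (B(L, g) = -8 + 6 = -2)
Q(m) = -5 + 4*m**2*(-4 + m) (Q(m) = -5 + ((m + m)*(m + m))*(-4 + m) = -5 + ((2*m)*(2*m))*(-4 + m) = -5 + (4*m**2)*(-4 + m) = -5 + 4*m**2*(-4 + m))
B(-9, 9)*(-93) + Q(10) = -2*(-93) + (-5 + 4*10**2*(-4 + 10)) = 186 + (-5 + 4*100*6) = 186 + (-5 + 2400) = 186 + 2395 = 2581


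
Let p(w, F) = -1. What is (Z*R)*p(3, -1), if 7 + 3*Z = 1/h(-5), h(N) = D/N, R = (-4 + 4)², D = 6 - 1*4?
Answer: 0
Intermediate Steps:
D = 2 (D = 6 - 4 = 2)
R = 0 (R = 0² = 0)
h(N) = 2/N
Z = -19/6 (Z = -7/3 + 1/(3*((2/(-5)))) = -7/3 + 1/(3*((2*(-⅕)))) = -7/3 + 1/(3*(-⅖)) = -7/3 + (⅓)*(-5/2) = -7/3 - ⅚ = -19/6 ≈ -3.1667)
(Z*R)*p(3, -1) = -19/6*0*(-1) = 0*(-1) = 0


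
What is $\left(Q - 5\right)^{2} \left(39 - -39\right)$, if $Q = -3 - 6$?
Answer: $15288$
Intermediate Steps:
$Q = -9$ ($Q = -3 - 6 = -9$)
$\left(Q - 5\right)^{2} \left(39 - -39\right) = \left(-9 - 5\right)^{2} \left(39 - -39\right) = \left(-14\right)^{2} \left(39 + 39\right) = 196 \cdot 78 = 15288$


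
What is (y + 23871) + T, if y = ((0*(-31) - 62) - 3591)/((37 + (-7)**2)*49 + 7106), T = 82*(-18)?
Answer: 253507747/11320 ≈ 22395.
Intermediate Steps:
T = -1476
y = -3653/11320 (y = ((0 - 62) - 3591)/((37 + 49)*49 + 7106) = (-62 - 3591)/(86*49 + 7106) = -3653/(4214 + 7106) = -3653/11320 ≈ -0.32270)
(y + 23871) + T = (-3653/11320 + 23871) - 1476 = 270216067/11320 - 1476 = 253507747/11320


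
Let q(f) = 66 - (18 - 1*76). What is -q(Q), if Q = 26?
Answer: -124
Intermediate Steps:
q(f) = 124 (q(f) = 66 - (18 - 76) = 66 - 1*(-58) = 66 + 58 = 124)
-q(Q) = -1*124 = -124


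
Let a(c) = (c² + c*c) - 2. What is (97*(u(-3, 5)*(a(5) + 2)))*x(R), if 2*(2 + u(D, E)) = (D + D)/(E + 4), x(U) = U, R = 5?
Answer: -169750/3 ≈ -56583.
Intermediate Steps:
a(c) = -2 + 2*c² (a(c) = (c² + c²) - 2 = 2*c² - 2 = -2 + 2*c²)
u(D, E) = -2 + D/(4 + E) (u(D, E) = -2 + ((D + D)/(E + 4))/2 = -2 + ((2*D)/(4 + E))/2 = -2 + (2*D/(4 + E))/2 = -2 + D/(4 + E))
(97*(u(-3, 5)*(a(5) + 2)))*x(R) = (97*(((-8 - 3 - 2*5)/(4 + 5))*((-2 + 2*5²) + 2)))*5 = (97*(((-8 - 3 - 10)/9)*((-2 + 2*25) + 2)))*5 = (97*(((⅑)*(-21))*((-2 + 50) + 2)))*5 = (97*(-7*(48 + 2)/3))*5 = (97*(-7/3*50))*5 = (97*(-350/3))*5 = -33950/3*5 = -169750/3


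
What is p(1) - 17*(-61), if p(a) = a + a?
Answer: 1039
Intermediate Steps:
p(a) = 2*a
p(1) - 17*(-61) = 2*1 - 17*(-61) = 2 + 1037 = 1039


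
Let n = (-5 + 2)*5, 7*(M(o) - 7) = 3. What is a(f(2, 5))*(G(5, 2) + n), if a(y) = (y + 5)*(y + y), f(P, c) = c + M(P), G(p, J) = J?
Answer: -275964/49 ≈ -5631.9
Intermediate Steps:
M(o) = 52/7 (M(o) = 7 + (⅐)*3 = 7 + 3/7 = 52/7)
f(P, c) = 52/7 + c (f(P, c) = c + 52/7 = 52/7 + c)
a(y) = 2*y*(5 + y) (a(y) = (5 + y)*(2*y) = 2*y*(5 + y))
n = -15 (n = -3*5 = -15)
a(f(2, 5))*(G(5, 2) + n) = (2*(52/7 + 5)*(5 + (52/7 + 5)))*(2 - 15) = (2*(87/7)*(5 + 87/7))*(-13) = (2*(87/7)*(122/7))*(-13) = (21228/49)*(-13) = -275964/49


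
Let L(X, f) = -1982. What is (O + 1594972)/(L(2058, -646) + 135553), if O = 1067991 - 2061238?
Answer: 601725/133571 ≈ 4.5049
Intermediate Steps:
O = -993247
(O + 1594972)/(L(2058, -646) + 135553) = (-993247 + 1594972)/(-1982 + 135553) = 601725/133571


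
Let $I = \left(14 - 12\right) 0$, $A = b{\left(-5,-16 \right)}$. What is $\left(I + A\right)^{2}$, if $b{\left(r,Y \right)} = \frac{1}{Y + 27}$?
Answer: $\frac{1}{121} \approx 0.0082645$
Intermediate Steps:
$b{\left(r,Y \right)} = \frac{1}{27 + Y}$
$A = \frac{1}{11}$ ($A = \frac{1}{27 - 16} = \frac{1}{11} \approx 0.090909$)
$I = 0$ ($I = 2 \cdot 0 = 0$)
$\left(I + A\right)^{2} = \left(0 + \frac{1}{11}\right)^{2} = \left(\frac{1}{11}\right)^{2} = \frac{1}{121}$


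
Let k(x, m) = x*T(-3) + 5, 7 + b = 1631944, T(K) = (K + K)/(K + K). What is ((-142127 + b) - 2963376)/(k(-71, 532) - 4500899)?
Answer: 1473566/4500965 ≈ 0.32739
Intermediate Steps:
T(K) = 1 (T(K) = (2*K)/((2*K)) = (2*K)*(1/(2*K)) = 1)
b = 1631937 (b = -7 + 1631944 = 1631937)
k(x, m) = 5 + x (k(x, m) = x*1 + 5 = x + 5 = 5 + x)
((-142127 + b) - 2963376)/(k(-71, 532) - 4500899) = ((-142127 + 1631937) - 2963376)/((5 - 71) - 4500899) = (1489810 - 2963376)/(-66 - 4500899) = -1473566/(-4500965) = -1473566*(-1/4500965) = 1473566/4500965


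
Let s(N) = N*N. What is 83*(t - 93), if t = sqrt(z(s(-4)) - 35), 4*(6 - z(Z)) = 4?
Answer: -7719 + 83*I*sqrt(30) ≈ -7719.0 + 454.61*I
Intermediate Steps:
s(N) = N**2
z(Z) = 5 (z(Z) = 6 - 1/4*4 = 6 - 1 = 5)
t = I*sqrt(30) (t = sqrt(5 - 35) = sqrt(-30) = I*sqrt(30) ≈ 5.4772*I)
83*(t - 93) = 83*(I*sqrt(30) - 93) = 83*(-93 + I*sqrt(30)) = -7719 + 83*I*sqrt(30)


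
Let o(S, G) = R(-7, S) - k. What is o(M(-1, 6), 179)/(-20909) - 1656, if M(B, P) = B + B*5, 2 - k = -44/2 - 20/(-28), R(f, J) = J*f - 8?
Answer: -242377203/146363 ≈ -1656.0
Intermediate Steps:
R(f, J) = -8 + J*f
k = 163/7 (k = 2 - (-44/2 - 20/(-28)) = 2 - (-44*½ - 20*(-1/28)) = 2 - (-22 + 5/7) = 2 - 1*(-149/7) = 2 + 149/7 = 163/7 ≈ 23.286)
M(B, P) = 6*B (M(B, P) = B + 5*B = 6*B)
o(S, G) = -219/7 - 7*S (o(S, G) = (-8 + S*(-7)) - 1*163/7 = (-8 - 7*S) - 163/7 = -219/7 - 7*S)
o(M(-1, 6), 179)/(-20909) - 1656 = (-219/7 - 42*(-1))/(-20909) - 1656 = (-219/7 - 7*(-6))*(-1/20909) - 1656 = (-219/7 + 42)*(-1/20909) - 1656 = (75/7)*(-1/20909) - 1656 = -75/146363 - 1656 = -242377203/146363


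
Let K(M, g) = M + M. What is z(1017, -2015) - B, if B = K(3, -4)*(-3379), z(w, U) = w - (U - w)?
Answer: 24323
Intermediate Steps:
z(w, U) = -U + 2*w (z(w, U) = w + (w - U) = -U + 2*w)
K(M, g) = 2*M
B = -20274 (B = (2*3)*(-3379) = 6*(-3379) = -20274)
z(1017, -2015) - B = (-1*(-2015) + 2*1017) - 1*(-20274) = (2015 + 2034) + 20274 = 4049 + 20274 = 24323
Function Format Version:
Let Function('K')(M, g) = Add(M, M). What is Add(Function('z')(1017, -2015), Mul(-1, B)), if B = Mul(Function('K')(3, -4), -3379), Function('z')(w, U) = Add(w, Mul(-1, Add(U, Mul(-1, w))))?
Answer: 24323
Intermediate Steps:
Function('z')(w, U) = Add(Mul(-1, U), Mul(2, w)) (Function('z')(w, U) = Add(w, Add(w, Mul(-1, U))) = Add(Mul(-1, U), Mul(2, w)))
Function('K')(M, g) = Mul(2, M)
B = -20274 (B = Mul(Mul(2, 3), -3379) = Mul(6, -3379) = -20274)
Add(Function('z')(1017, -2015), Mul(-1, B)) = Add(Add(Mul(-1, -2015), Mul(2, 1017)), Mul(-1, -20274)) = Add(Add(2015, 2034), 20274) = Add(4049, 20274) = 24323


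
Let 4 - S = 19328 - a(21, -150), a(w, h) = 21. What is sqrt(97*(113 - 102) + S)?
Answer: 2*I*sqrt(4559) ≈ 135.04*I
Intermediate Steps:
S = -19303 (S = 4 - (19328 - 1*21) = 4 - (19328 - 21) = 4 - 1*19307 = 4 - 19307 = -19303)
sqrt(97*(113 - 102) + S) = sqrt(97*(113 - 102) - 19303) = sqrt(97*11 - 19303) = sqrt(1067 - 19303) = sqrt(-18236) = 2*I*sqrt(4559)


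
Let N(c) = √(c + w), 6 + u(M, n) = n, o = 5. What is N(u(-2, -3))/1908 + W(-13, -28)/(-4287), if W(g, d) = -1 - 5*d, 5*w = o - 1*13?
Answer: -139/4287 + I*√265/9540 ≈ -0.032424 + 0.0017064*I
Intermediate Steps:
u(M, n) = -6 + n
w = -8/5 (w = (5 - 1*13)/5 = (5 - 13)/5 = (⅕)*(-8) = -8/5 ≈ -1.6000)
N(c) = √(-8/5 + c) (N(c) = √(c - 8/5) = √(-8/5 + c))
N(u(-2, -3))/1908 + W(-13, -28)/(-4287) = (√(-40 + 25*(-6 - 3))/5)/1908 + (-1 - 5*(-28))/(-4287) = (√(-40 + 25*(-9))/5)*(1/1908) + (-1 + 140)*(-1/4287) = (√(-40 - 225)/5)*(1/1908) + 139*(-1/4287) = (√(-265)/5)*(1/1908) - 139/4287 = ((I*√265)/5)*(1/1908) - 139/4287 = (I*√265/5)*(1/1908) - 139/4287 = I*√265/9540 - 139/4287 = -139/4287 + I*√265/9540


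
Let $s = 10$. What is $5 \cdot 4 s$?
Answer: $200$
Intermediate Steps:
$5 \cdot 4 s = 5 \cdot 4 \cdot 10 = 20 \cdot 10 = 200$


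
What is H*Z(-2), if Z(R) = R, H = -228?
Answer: 456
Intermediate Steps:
H*Z(-2) = -228*(-2) = 456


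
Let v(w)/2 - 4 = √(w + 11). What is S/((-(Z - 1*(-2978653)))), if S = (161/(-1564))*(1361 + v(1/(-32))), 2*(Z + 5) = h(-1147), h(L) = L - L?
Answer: 259/5474272 + 21*√78/810192256 ≈ 4.7541e-5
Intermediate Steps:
h(L) = 0
v(w) = 8 + 2*√(11 + w) (v(w) = 8 + 2*√(w + 11) = 8 + 2*√(11 + w))
Z = -5 (Z = -5 + (½)*0 = -5 + 0 = -5)
S = -9583/68 - 21*√78/272 (S = (161/(-1564))*(1361 + (8 + 2*√(11 + 1/(-32)))) = (161*(-1/1564))*(1361 + (8 + 2*√(11 - 1/32))) = -7*(1361 + (8 + 2*√(351/32)))/68 = -7*(1361 + (8 + 2*(3*√78/8)))/68 = -7*(1361 + (8 + 3*√78/4))/68 = -7*(1369 + 3*√78/4)/68 = -9583/68 - 21*√78/272 ≈ -141.61)
S/((-(Z - 1*(-2978653)))) = (-9583/68 - 21*√78/272)/((-(-5 - 1*(-2978653)))) = (-9583/68 - 21*√78/272)/((-(-5 + 2978653))) = (-9583/68 - 21*√78/272)/((-1*2978648)) = (-9583/68 - 21*√78/272)/(-2978648) = (-9583/68 - 21*√78/272)*(-1/2978648) = 259/5474272 + 21*√78/810192256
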